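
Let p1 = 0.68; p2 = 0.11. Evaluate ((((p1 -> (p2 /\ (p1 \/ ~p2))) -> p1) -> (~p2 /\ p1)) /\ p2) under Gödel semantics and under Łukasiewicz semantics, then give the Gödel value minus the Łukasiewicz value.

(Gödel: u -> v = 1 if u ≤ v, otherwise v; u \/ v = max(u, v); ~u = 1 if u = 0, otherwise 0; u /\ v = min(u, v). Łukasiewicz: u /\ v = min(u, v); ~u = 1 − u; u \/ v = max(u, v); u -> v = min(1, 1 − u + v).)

Gödel evaluation:
  ~p2: Gödel ¬ of 0.11 = 0 (operand ≠ 0)
  (p1 \/ ~p2) = max(0.68, 0) = 0.68
  (p2 /\ (p1 \/ ~p2)) = min(0.11, 0.68) = 0.11
  (p1 -> (p2 /\ (p1 \/ ~p2))): 0.68 > 0.11, so result = 0.11
  ((p1 -> (p2 /\ (p1 \/ ~p2))) -> p1): 0.11 ≤ 0.68, so result = 1
  ~p2: Gödel ¬ of 0.11 = 0 (operand ≠ 0)
  (~p2 /\ p1) = min(0, 0.68) = 0
  (((p1 -> (p2 /\ (p1 \/ ~p2))) -> p1) -> (~p2 /\ p1)): 1 > 0, so result = 0
  ((((p1 -> (p2 /\ (p1 \/ ~p2))) -> p1) -> (~p2 /\ p1)) /\ p2) = min(0, 0.11) = 0
  Gödel value = 0
Łukasiewicz evaluation:
  ~p2: Łukasiewicz ¬ gives 1 − 0.11 = 0.89
  (p1 \/ ~p2) = max(0.68, 0.89) = 0.89
  (p2 /\ (p1 \/ ~p2)) = min(0.11, 0.89) = 0.11
  (p1 -> (p2 /\ (p1 \/ ~p2))): min(1, 1 − 0.68 + 0.11) = 0.43
  ((p1 -> (p2 /\ (p1 \/ ~p2))) -> p1): min(1, 1 − 0.43 + 0.68) = 1
  ~p2: Łukasiewicz ¬ gives 1 − 0.11 = 0.89
  (~p2 /\ p1) = min(0.89, 0.68) = 0.68
  (((p1 -> (p2 /\ (p1 \/ ~p2))) -> p1) -> (~p2 /\ p1)): min(1, 1 − 1 + 0.68) = 0.68
  ((((p1 -> (p2 /\ (p1 \/ ~p2))) -> p1) -> (~p2 /\ p1)) /\ p2) = min(0.68, 0.11) = 0.11
  Łukasiewicz value = 0.11
Difference: 0 − 0.11 = -0.11

-0.11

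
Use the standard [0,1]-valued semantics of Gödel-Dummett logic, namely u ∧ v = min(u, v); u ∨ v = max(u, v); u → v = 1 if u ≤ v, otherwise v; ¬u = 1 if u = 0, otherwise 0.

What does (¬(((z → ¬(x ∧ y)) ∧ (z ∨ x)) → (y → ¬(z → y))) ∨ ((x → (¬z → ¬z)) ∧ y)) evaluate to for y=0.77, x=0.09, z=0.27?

(x ∧ y) = min(0.09, 0.77) = 0.09
¬(x ∧ y): Gödel ¬ of 0.09 = 0 (operand ≠ 0)
(z → ¬(x ∧ y)): 0.27 > 0, so result = 0
(z ∨ x) = max(0.27, 0.09) = 0.27
((z → ¬(x ∧ y)) ∧ (z ∨ x)) = min(0, 0.27) = 0
(z → y): 0.27 ≤ 0.77, so result = 1
¬(z → y): Gödel ¬ of 1 = 0 (operand ≠ 0)
(y → ¬(z → y)): 0.77 > 0, so result = 0
(((z → ¬(x ∧ y)) ∧ (z ∨ x)) → (y → ¬(z → y))): 0 ≤ 0, so result = 1
¬(((z → ¬(x ∧ y)) ∧ (z ∨ x)) → (y → ¬(z → y))): Gödel ¬ of 1 = 0 (operand ≠ 0)
¬z: Gödel ¬ of 0.27 = 0 (operand ≠ 0)
¬z: Gödel ¬ of 0.27 = 0 (operand ≠ 0)
(¬z → ¬z): 0 ≤ 0, so result = 1
(x → (¬z → ¬z)): 0.09 ≤ 1, so result = 1
((x → (¬z → ¬z)) ∧ y) = min(1, 0.77) = 0.77
(¬(((z → ¬(x ∧ y)) ∧ (z ∨ x)) → (y → ¬(z → y))) ∨ ((x → (¬z → ¬z)) ∧ y)) = max(0, 0.77) = 0.77

0.77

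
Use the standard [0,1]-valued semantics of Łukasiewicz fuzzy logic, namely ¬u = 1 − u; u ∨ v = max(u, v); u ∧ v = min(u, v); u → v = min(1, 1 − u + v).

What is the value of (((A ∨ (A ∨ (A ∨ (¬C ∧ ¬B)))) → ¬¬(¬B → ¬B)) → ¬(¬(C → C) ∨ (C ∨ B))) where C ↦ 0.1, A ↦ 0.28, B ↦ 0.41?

¬C: Łukasiewicz ¬ gives 1 − 0.1 = 0.9
¬B: Łukasiewicz ¬ gives 1 − 0.41 = 0.59
(¬C ∧ ¬B) = min(0.9, 0.59) = 0.59
(A ∨ (¬C ∧ ¬B)) = max(0.28, 0.59) = 0.59
(A ∨ (A ∨ (¬C ∧ ¬B))) = max(0.28, 0.59) = 0.59
(A ∨ (A ∨ (A ∨ (¬C ∧ ¬B)))) = max(0.28, 0.59) = 0.59
¬B: Łukasiewicz ¬ gives 1 − 0.41 = 0.59
¬B: Łukasiewicz ¬ gives 1 − 0.41 = 0.59
(¬B → ¬B): min(1, 1 − 0.59 + 0.59) = 1
¬(¬B → ¬B): Łukasiewicz ¬ gives 1 − 1 = 0
¬¬(¬B → ¬B): Łukasiewicz ¬ gives 1 − 0 = 1
((A ∨ (A ∨ (A ∨ (¬C ∧ ¬B)))) → ¬¬(¬B → ¬B)): min(1, 1 − 0.59 + 1) = 1
(C → C): min(1, 1 − 0.1 + 0.1) = 1
¬(C → C): Łukasiewicz ¬ gives 1 − 1 = 0
(C ∨ B) = max(0.1, 0.41) = 0.41
(¬(C → C) ∨ (C ∨ B)) = max(0, 0.41) = 0.41
¬(¬(C → C) ∨ (C ∨ B)): Łukasiewicz ¬ gives 1 − 0.41 = 0.59
(((A ∨ (A ∨ (A ∨ (¬C ∧ ¬B)))) → ¬¬(¬B → ¬B)) → ¬(¬(C → C) ∨ (C ∨ B))): min(1, 1 − 1 + 0.59) = 0.59

0.59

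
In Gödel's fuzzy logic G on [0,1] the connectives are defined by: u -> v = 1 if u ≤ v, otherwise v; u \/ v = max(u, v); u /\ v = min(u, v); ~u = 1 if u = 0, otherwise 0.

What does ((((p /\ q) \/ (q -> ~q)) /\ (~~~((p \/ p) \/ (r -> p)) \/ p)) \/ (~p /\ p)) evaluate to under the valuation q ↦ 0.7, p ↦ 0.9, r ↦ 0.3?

0.70

(p /\ q) = min(0.9, 0.7) = 0.7
~q: Gödel ¬ of 0.7 = 0 (operand ≠ 0)
(q -> ~q): 0.7 > 0, so result = 0
((p /\ q) \/ (q -> ~q)) = max(0.7, 0) = 0.7
(p \/ p) = max(0.9, 0.9) = 0.9
(r -> p): 0.3 ≤ 0.9, so result = 1
((p \/ p) \/ (r -> p)) = max(0.9, 1) = 1
~((p \/ p) \/ (r -> p)): Gödel ¬ of 1 = 0 (operand ≠ 0)
~~((p \/ p) \/ (r -> p)): Gödel ¬ of 0 = 1 (operand is 0)
~~~((p \/ p) \/ (r -> p)): Gödel ¬ of 1 = 0 (operand ≠ 0)
(~~~((p \/ p) \/ (r -> p)) \/ p) = max(0, 0.9) = 0.9
(((p /\ q) \/ (q -> ~q)) /\ (~~~((p \/ p) \/ (r -> p)) \/ p)) = min(0.7, 0.9) = 0.7
~p: Gödel ¬ of 0.9 = 0 (operand ≠ 0)
(~p /\ p) = min(0, 0.9) = 0
((((p /\ q) \/ (q -> ~q)) /\ (~~~((p \/ p) \/ (r -> p)) \/ p)) \/ (~p /\ p)) = max(0.7, 0) = 0.7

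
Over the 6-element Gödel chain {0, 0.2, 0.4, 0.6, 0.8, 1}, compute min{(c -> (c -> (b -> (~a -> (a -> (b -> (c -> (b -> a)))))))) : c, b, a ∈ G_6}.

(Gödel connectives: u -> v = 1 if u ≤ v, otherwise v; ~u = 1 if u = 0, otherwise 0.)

1.00

Every assignment gives 1. For instance at c = 0, b = 0, a = 0:
  ~a: Gödel ¬ of 0 = 1 (operand is 0)
  (b -> a): 0 ≤ 0, so result = 1
  (c -> (b -> a)): 0 ≤ 1, so result = 1
  (b -> (c -> (b -> a))): 0 ≤ 1, so result = 1
  (a -> (b -> (c -> (b -> a)))): 0 ≤ 1, so result = 1
  (~a -> (a -> (b -> (c -> (b -> a))))): 1 ≤ 1, so result = 1
  (b -> (~a -> (a -> (b -> (c -> (b -> a)))))): 0 ≤ 1, so result = 1
  (c -> (b -> (~a -> (a -> (b -> (c -> (b -> a))))))): 0 ≤ 1, so result = 1
  (c -> (c -> (b -> (~a -> (a -> (b -> (c -> (b -> a)))))))): 0 ≤ 1, so result = 1
All 216 assignments give value 1 — the formula is a G_6-tautology.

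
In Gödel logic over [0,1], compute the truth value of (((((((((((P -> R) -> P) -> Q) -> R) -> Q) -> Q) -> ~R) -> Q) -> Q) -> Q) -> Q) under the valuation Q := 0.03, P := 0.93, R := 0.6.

0.03

(P -> R): 0.93 > 0.6, so result = 0.6
((P -> R) -> P): 0.6 ≤ 0.93, so result = 1
(((P -> R) -> P) -> Q): 1 > 0.03, so result = 0.03
((((P -> R) -> P) -> Q) -> R): 0.03 ≤ 0.6, so result = 1
(((((P -> R) -> P) -> Q) -> R) -> Q): 1 > 0.03, so result = 0.03
((((((P -> R) -> P) -> Q) -> R) -> Q) -> Q): 0.03 ≤ 0.03, so result = 1
~R: Gödel ¬ of 0.6 = 0 (operand ≠ 0)
(((((((P -> R) -> P) -> Q) -> R) -> Q) -> Q) -> ~R): 1 > 0, so result = 0
((((((((P -> R) -> P) -> Q) -> R) -> Q) -> Q) -> ~R) -> Q): 0 ≤ 0.03, so result = 1
(((((((((P -> R) -> P) -> Q) -> R) -> Q) -> Q) -> ~R) -> Q) -> Q): 1 > 0.03, so result = 0.03
((((((((((P -> R) -> P) -> Q) -> R) -> Q) -> Q) -> ~R) -> Q) -> Q) -> Q): 0.03 ≤ 0.03, so result = 1
(((((((((((P -> R) -> P) -> Q) -> R) -> Q) -> Q) -> ~R) -> Q) -> Q) -> Q) -> Q): 1 > 0.03, so result = 0.03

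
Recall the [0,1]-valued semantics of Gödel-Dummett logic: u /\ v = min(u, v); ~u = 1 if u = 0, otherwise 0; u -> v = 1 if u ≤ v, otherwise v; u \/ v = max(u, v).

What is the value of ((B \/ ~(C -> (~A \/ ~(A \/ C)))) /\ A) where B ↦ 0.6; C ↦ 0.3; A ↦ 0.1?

0.10

~A: Gödel ¬ of 0.1 = 0 (operand ≠ 0)
(A \/ C) = max(0.1, 0.3) = 0.3
~(A \/ C): Gödel ¬ of 0.3 = 0 (operand ≠ 0)
(~A \/ ~(A \/ C)) = max(0, 0) = 0
(C -> (~A \/ ~(A \/ C))): 0.3 > 0, so result = 0
~(C -> (~A \/ ~(A \/ C))): Gödel ¬ of 0 = 1 (operand is 0)
(B \/ ~(C -> (~A \/ ~(A \/ C)))) = max(0.6, 1) = 1
((B \/ ~(C -> (~A \/ ~(A \/ C)))) /\ A) = min(1, 0.1) = 0.1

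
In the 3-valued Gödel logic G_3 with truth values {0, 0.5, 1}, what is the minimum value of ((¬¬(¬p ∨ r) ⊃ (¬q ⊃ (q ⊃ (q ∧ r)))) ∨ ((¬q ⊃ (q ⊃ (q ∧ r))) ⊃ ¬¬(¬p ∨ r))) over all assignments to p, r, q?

Every assignment gives 1. For instance at p = 0, r = 0, q = 0:
  ¬p: Gödel ¬ of 0 = 1 (operand is 0)
  (¬p ∨ r) = max(1, 0) = 1
  ¬(¬p ∨ r): Gödel ¬ of 1 = 0 (operand ≠ 0)
  ¬¬(¬p ∨ r): Gödel ¬ of 0 = 1 (operand is 0)
  ¬q: Gödel ¬ of 0 = 1 (operand is 0)
  (q ∧ r) = min(0, 0) = 0
  (q ⊃ (q ∧ r)): 0 ≤ 0, so result = 1
  (¬q ⊃ (q ⊃ (q ∧ r))): 1 ≤ 1, so result = 1
  (¬¬(¬p ∨ r) ⊃ (¬q ⊃ (q ⊃ (q ∧ r)))): 1 ≤ 1, so result = 1
  ¬q: Gödel ¬ of 0 = 1 (operand is 0)
  (q ∧ r) = min(0, 0) = 0
  (q ⊃ (q ∧ r)): 0 ≤ 0, so result = 1
  (¬q ⊃ (q ⊃ (q ∧ r))): 1 ≤ 1, so result = 1
  ¬p: Gödel ¬ of 0 = 1 (operand is 0)
  (¬p ∨ r) = max(1, 0) = 1
  ¬(¬p ∨ r): Gödel ¬ of 1 = 0 (operand ≠ 0)
  ¬¬(¬p ∨ r): Gödel ¬ of 0 = 1 (operand is 0)
  ((¬q ⊃ (q ⊃ (q ∧ r))) ⊃ ¬¬(¬p ∨ r)): 1 ≤ 1, so result = 1
  ((¬¬(¬p ∨ r) ⊃ (¬q ⊃ (q ⊃ (q ∧ r)))) ∨ ((¬q ⊃ (q ⊃ (q ∧ r))) ⊃ ¬¬(¬p ∨ r))) = max(1, 1) = 1
All 27 assignments give value 1 — the formula is a G_3-tautology.

1.00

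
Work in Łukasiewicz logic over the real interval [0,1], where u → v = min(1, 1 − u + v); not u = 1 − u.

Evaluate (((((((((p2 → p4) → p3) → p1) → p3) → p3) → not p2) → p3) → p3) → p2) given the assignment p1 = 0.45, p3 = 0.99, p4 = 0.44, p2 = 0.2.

(p2 → p4): min(1, 1 − 0.2 + 0.44) = 1
((p2 → p4) → p3): min(1, 1 − 1 + 0.99) = 0.99
(((p2 → p4) → p3) → p1): min(1, 1 − 0.99 + 0.45) = 0.46
((((p2 → p4) → p3) → p1) → p3): min(1, 1 − 0.46 + 0.99) = 1
(((((p2 → p4) → p3) → p1) → p3) → p3): min(1, 1 − 1 + 0.99) = 0.99
not p2: Łukasiewicz ¬ gives 1 − 0.2 = 0.8
((((((p2 → p4) → p3) → p1) → p3) → p3) → not p2): min(1, 1 − 0.99 + 0.8) = 0.81
(((((((p2 → p4) → p3) → p1) → p3) → p3) → not p2) → p3): min(1, 1 − 0.81 + 0.99) = 1
((((((((p2 → p4) → p3) → p1) → p3) → p3) → not p2) → p3) → p3): min(1, 1 − 1 + 0.99) = 0.99
(((((((((p2 → p4) → p3) → p1) → p3) → p3) → not p2) → p3) → p3) → p2): min(1, 1 − 0.99 + 0.2) = 0.21

0.21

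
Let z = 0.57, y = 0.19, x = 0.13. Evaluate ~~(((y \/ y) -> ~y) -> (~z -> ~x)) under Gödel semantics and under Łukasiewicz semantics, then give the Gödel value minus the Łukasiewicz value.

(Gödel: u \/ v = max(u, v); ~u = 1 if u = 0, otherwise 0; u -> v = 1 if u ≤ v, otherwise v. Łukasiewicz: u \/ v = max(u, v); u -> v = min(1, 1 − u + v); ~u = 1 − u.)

0.00

Gödel evaluation:
  (y \/ y) = max(0.19, 0.19) = 0.19
  ~y: Gödel ¬ of 0.19 = 0 (operand ≠ 0)
  ((y \/ y) -> ~y): 0.19 > 0, so result = 0
  ~z: Gödel ¬ of 0.57 = 0 (operand ≠ 0)
  ~x: Gödel ¬ of 0.13 = 0 (operand ≠ 0)
  (~z -> ~x): 0 ≤ 0, so result = 1
  (((y \/ y) -> ~y) -> (~z -> ~x)): 0 ≤ 1, so result = 1
  ~(((y \/ y) -> ~y) -> (~z -> ~x)): Gödel ¬ of 1 = 0 (operand ≠ 0)
  ~~(((y \/ y) -> ~y) -> (~z -> ~x)): Gödel ¬ of 0 = 1 (operand is 0)
  Gödel value = 1
Łukasiewicz evaluation:
  (y \/ y) = max(0.19, 0.19) = 0.19
  ~y: Łukasiewicz ¬ gives 1 − 0.19 = 0.81
  ((y \/ y) -> ~y): min(1, 1 − 0.19 + 0.81) = 1
  ~z: Łukasiewicz ¬ gives 1 − 0.57 = 0.43
  ~x: Łukasiewicz ¬ gives 1 − 0.13 = 0.87
  (~z -> ~x): min(1, 1 − 0.43 + 0.87) = 1
  (((y \/ y) -> ~y) -> (~z -> ~x)): min(1, 1 − 1 + 1) = 1
  ~(((y \/ y) -> ~y) -> (~z -> ~x)): Łukasiewicz ¬ gives 1 − 1 = 0
  ~~(((y \/ y) -> ~y) -> (~z -> ~x)): Łukasiewicz ¬ gives 1 − 0 = 1
  Łukasiewicz value = 1
Difference: 1 − 1 = 0.00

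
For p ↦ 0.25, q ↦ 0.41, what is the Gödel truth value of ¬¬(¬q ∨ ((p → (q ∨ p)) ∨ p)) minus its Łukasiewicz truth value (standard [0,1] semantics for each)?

Gödel evaluation:
  ¬q: Gödel ¬ of 0.41 = 0 (operand ≠ 0)
  (q ∨ p) = max(0.41, 0.25) = 0.41
  (p → (q ∨ p)): 0.25 ≤ 0.41, so result = 1
  ((p → (q ∨ p)) ∨ p) = max(1, 0.25) = 1
  (¬q ∨ ((p → (q ∨ p)) ∨ p)) = max(0, 1) = 1
  ¬(¬q ∨ ((p → (q ∨ p)) ∨ p)): Gödel ¬ of 1 = 0 (operand ≠ 0)
  ¬¬(¬q ∨ ((p → (q ∨ p)) ∨ p)): Gödel ¬ of 0 = 1 (operand is 0)
  Gödel value = 1
Łukasiewicz evaluation:
  ¬q: Łukasiewicz ¬ gives 1 − 0.41 = 0.59
  (q ∨ p) = max(0.41, 0.25) = 0.41
  (p → (q ∨ p)): min(1, 1 − 0.25 + 0.41) = 1
  ((p → (q ∨ p)) ∨ p) = max(1, 0.25) = 1
  (¬q ∨ ((p → (q ∨ p)) ∨ p)) = max(0.59, 1) = 1
  ¬(¬q ∨ ((p → (q ∨ p)) ∨ p)): Łukasiewicz ¬ gives 1 − 1 = 0
  ¬¬(¬q ∨ ((p → (q ∨ p)) ∨ p)): Łukasiewicz ¬ gives 1 − 0 = 1
  Łukasiewicz value = 1
Difference: 1 − 1 = 0.00

0.00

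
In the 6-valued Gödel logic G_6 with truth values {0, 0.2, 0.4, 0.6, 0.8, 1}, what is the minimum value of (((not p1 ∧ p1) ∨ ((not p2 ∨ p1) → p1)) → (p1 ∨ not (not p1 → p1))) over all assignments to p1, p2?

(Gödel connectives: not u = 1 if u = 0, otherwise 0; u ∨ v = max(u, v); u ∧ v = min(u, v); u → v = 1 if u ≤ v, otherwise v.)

0.20

The minimum is attained at p1 = 0.2, p2 = 0.2:
  not p1: Gödel ¬ of 0.2 = 0 (operand ≠ 0)
  (not p1 ∧ p1) = min(0, 0.2) = 0
  not p2: Gödel ¬ of 0.2 = 0 (operand ≠ 0)
  (not p2 ∨ p1) = max(0, 0.2) = 0.2
  ((not p2 ∨ p1) → p1): 0.2 ≤ 0.2, so result = 1
  ((not p1 ∧ p1) ∨ ((not p2 ∨ p1) → p1)) = max(0, 1) = 1
  not p1: Gödel ¬ of 0.2 = 0 (operand ≠ 0)
  (not p1 → p1): 0 ≤ 0.2, so result = 1
  not (not p1 → p1): Gödel ¬ of 1 = 0 (operand ≠ 0)
  (p1 ∨ not (not p1 → p1)) = max(0.2, 0) = 0.2
  (((not p1 ∧ p1) ∨ ((not p2 ∨ p1) → p1)) → (p1 ∨ not (not p1 → p1))): 1 > 0.2, so result = 0.2
Checking all 36 assignments confirms none give a value below 0.20.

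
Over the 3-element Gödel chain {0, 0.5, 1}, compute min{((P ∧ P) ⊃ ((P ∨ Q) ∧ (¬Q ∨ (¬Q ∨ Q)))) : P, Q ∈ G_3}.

0.50

The minimum is attained at P = 1, Q = 0.5:
  (P ∧ P) = min(1, 1) = 1
  (P ∨ Q) = max(1, 0.5) = 1
  ¬Q: Gödel ¬ of 0.5 = 0 (operand ≠ 0)
  ¬Q: Gödel ¬ of 0.5 = 0 (operand ≠ 0)
  (¬Q ∨ Q) = max(0, 0.5) = 0.5
  (¬Q ∨ (¬Q ∨ Q)) = max(0, 0.5) = 0.5
  ((P ∨ Q) ∧ (¬Q ∨ (¬Q ∨ Q))) = min(1, 0.5) = 0.5
  ((P ∧ P) ⊃ ((P ∨ Q) ∧ (¬Q ∨ (¬Q ∨ Q)))): 1 > 0.5, so result = 0.5
Checking all 9 assignments confirms none give a value below 0.50.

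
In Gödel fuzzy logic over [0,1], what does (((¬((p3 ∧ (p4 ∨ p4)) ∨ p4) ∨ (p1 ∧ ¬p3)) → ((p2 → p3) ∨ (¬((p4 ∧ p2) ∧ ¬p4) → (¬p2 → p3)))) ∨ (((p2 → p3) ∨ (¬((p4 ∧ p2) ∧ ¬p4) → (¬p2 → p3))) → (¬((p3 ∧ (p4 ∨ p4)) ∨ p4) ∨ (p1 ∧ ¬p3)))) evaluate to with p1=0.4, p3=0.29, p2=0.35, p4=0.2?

1.00

(p4 ∨ p4) = max(0.2, 0.2) = 0.2
(p3 ∧ (p4 ∨ p4)) = min(0.29, 0.2) = 0.2
((p3 ∧ (p4 ∨ p4)) ∨ p4) = max(0.2, 0.2) = 0.2
¬((p3 ∧ (p4 ∨ p4)) ∨ p4): Gödel ¬ of 0.2 = 0 (operand ≠ 0)
¬p3: Gödel ¬ of 0.29 = 0 (operand ≠ 0)
(p1 ∧ ¬p3) = min(0.4, 0) = 0
(¬((p3 ∧ (p4 ∨ p4)) ∨ p4) ∨ (p1 ∧ ¬p3)) = max(0, 0) = 0
(p2 → p3): 0.35 > 0.29, so result = 0.29
(p4 ∧ p2) = min(0.2, 0.35) = 0.2
¬p4: Gödel ¬ of 0.2 = 0 (operand ≠ 0)
((p4 ∧ p2) ∧ ¬p4) = min(0.2, 0) = 0
¬((p4 ∧ p2) ∧ ¬p4): Gödel ¬ of 0 = 1 (operand is 0)
¬p2: Gödel ¬ of 0.35 = 0 (operand ≠ 0)
(¬p2 → p3): 0 ≤ 0.29, so result = 1
(¬((p4 ∧ p2) ∧ ¬p4) → (¬p2 → p3)): 1 ≤ 1, so result = 1
((p2 → p3) ∨ (¬((p4 ∧ p2) ∧ ¬p4) → (¬p2 → p3))) = max(0.29, 1) = 1
((¬((p3 ∧ (p4 ∨ p4)) ∨ p4) ∨ (p1 ∧ ¬p3)) → ((p2 → p3) ∨ (¬((p4 ∧ p2) ∧ ¬p4) → (¬p2 → p3)))): 0 ≤ 1, so result = 1
(p2 → p3): 0.35 > 0.29, so result = 0.29
(p4 ∧ p2) = min(0.2, 0.35) = 0.2
¬p4: Gödel ¬ of 0.2 = 0 (operand ≠ 0)
((p4 ∧ p2) ∧ ¬p4) = min(0.2, 0) = 0
¬((p4 ∧ p2) ∧ ¬p4): Gödel ¬ of 0 = 1 (operand is 0)
¬p2: Gödel ¬ of 0.35 = 0 (operand ≠ 0)
(¬p2 → p3): 0 ≤ 0.29, so result = 1
(¬((p4 ∧ p2) ∧ ¬p4) → (¬p2 → p3)): 1 ≤ 1, so result = 1
((p2 → p3) ∨ (¬((p4 ∧ p2) ∧ ¬p4) → (¬p2 → p3))) = max(0.29, 1) = 1
(p4 ∨ p4) = max(0.2, 0.2) = 0.2
(p3 ∧ (p4 ∨ p4)) = min(0.29, 0.2) = 0.2
((p3 ∧ (p4 ∨ p4)) ∨ p4) = max(0.2, 0.2) = 0.2
¬((p3 ∧ (p4 ∨ p4)) ∨ p4): Gödel ¬ of 0.2 = 0 (operand ≠ 0)
¬p3: Gödel ¬ of 0.29 = 0 (operand ≠ 0)
(p1 ∧ ¬p3) = min(0.4, 0) = 0
(¬((p3 ∧ (p4 ∨ p4)) ∨ p4) ∨ (p1 ∧ ¬p3)) = max(0, 0) = 0
(((p2 → p3) ∨ (¬((p4 ∧ p2) ∧ ¬p4) → (¬p2 → p3))) → (¬((p3 ∧ (p4 ∨ p4)) ∨ p4) ∨ (p1 ∧ ¬p3))): 1 > 0, so result = 0
(((¬((p3 ∧ (p4 ∨ p4)) ∨ p4) ∨ (p1 ∧ ¬p3)) → ((p2 → p3) ∨ (¬((p4 ∧ p2) ∧ ¬p4) → (¬p2 → p3)))) ∨ (((p2 → p3) ∨ (¬((p4 ∧ p2) ∧ ¬p4) → (¬p2 → p3))) → (¬((p3 ∧ (p4 ∨ p4)) ∨ p4) ∨ (p1 ∧ ¬p3)))) = max(1, 0) = 1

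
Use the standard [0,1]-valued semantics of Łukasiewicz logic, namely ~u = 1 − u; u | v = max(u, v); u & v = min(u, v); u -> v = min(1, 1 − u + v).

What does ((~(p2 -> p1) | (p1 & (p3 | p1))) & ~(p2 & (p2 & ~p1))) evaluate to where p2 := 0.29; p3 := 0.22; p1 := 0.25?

0.25

(p2 -> p1): min(1, 1 − 0.29 + 0.25) = 0.96
~(p2 -> p1): Łukasiewicz ¬ gives 1 − 0.96 = 0.04
(p3 | p1) = max(0.22, 0.25) = 0.25
(p1 & (p3 | p1)) = min(0.25, 0.25) = 0.25
(~(p2 -> p1) | (p1 & (p3 | p1))) = max(0.04, 0.25) = 0.25
~p1: Łukasiewicz ¬ gives 1 − 0.25 = 0.75
(p2 & ~p1) = min(0.29, 0.75) = 0.29
(p2 & (p2 & ~p1)) = min(0.29, 0.29) = 0.29
~(p2 & (p2 & ~p1)): Łukasiewicz ¬ gives 1 − 0.29 = 0.71
((~(p2 -> p1) | (p1 & (p3 | p1))) & ~(p2 & (p2 & ~p1))) = min(0.25, 0.71) = 0.25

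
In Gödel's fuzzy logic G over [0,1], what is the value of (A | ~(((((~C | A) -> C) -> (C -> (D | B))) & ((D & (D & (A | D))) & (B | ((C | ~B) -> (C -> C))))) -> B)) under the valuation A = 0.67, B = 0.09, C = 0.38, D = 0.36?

0.67

~C: Gödel ¬ of 0.38 = 0 (operand ≠ 0)
(~C | A) = max(0, 0.67) = 0.67
((~C | A) -> C): 0.67 > 0.38, so result = 0.38
(D | B) = max(0.36, 0.09) = 0.36
(C -> (D | B)): 0.38 > 0.36, so result = 0.36
(((~C | A) -> C) -> (C -> (D | B))): 0.38 > 0.36, so result = 0.36
(A | D) = max(0.67, 0.36) = 0.67
(D & (A | D)) = min(0.36, 0.67) = 0.36
(D & (D & (A | D))) = min(0.36, 0.36) = 0.36
~B: Gödel ¬ of 0.09 = 0 (operand ≠ 0)
(C | ~B) = max(0.38, 0) = 0.38
(C -> C): 0.38 ≤ 0.38, so result = 1
((C | ~B) -> (C -> C)): 0.38 ≤ 1, so result = 1
(B | ((C | ~B) -> (C -> C))) = max(0.09, 1) = 1
((D & (D & (A | D))) & (B | ((C | ~B) -> (C -> C)))) = min(0.36, 1) = 0.36
((((~C | A) -> C) -> (C -> (D | B))) & ((D & (D & (A | D))) & (B | ((C | ~B) -> (C -> C))))) = min(0.36, 0.36) = 0.36
(((((~C | A) -> C) -> (C -> (D | B))) & ((D & (D & (A | D))) & (B | ((C | ~B) -> (C -> C))))) -> B): 0.36 > 0.09, so result = 0.09
~(((((~C | A) -> C) -> (C -> (D | B))) & ((D & (D & (A | D))) & (B | ((C | ~B) -> (C -> C))))) -> B): Gödel ¬ of 0.09 = 0 (operand ≠ 0)
(A | ~(((((~C | A) -> C) -> (C -> (D | B))) & ((D & (D & (A | D))) & (B | ((C | ~B) -> (C -> C))))) -> B)) = max(0.67, 0) = 0.67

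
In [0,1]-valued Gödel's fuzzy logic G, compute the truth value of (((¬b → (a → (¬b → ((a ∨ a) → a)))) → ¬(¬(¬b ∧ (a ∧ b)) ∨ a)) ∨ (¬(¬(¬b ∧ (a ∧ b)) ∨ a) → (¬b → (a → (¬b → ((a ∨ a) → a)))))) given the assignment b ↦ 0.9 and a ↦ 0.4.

1.00

¬b: Gödel ¬ of 0.9 = 0 (operand ≠ 0)
¬b: Gödel ¬ of 0.9 = 0 (operand ≠ 0)
(a ∨ a) = max(0.4, 0.4) = 0.4
((a ∨ a) → a): 0.4 ≤ 0.4, so result = 1
(¬b → ((a ∨ a) → a)): 0 ≤ 1, so result = 1
(a → (¬b → ((a ∨ a) → a))): 0.4 ≤ 1, so result = 1
(¬b → (a → (¬b → ((a ∨ a) → a)))): 0 ≤ 1, so result = 1
¬b: Gödel ¬ of 0.9 = 0 (operand ≠ 0)
(a ∧ b) = min(0.4, 0.9) = 0.4
(¬b ∧ (a ∧ b)) = min(0, 0.4) = 0
¬(¬b ∧ (a ∧ b)): Gödel ¬ of 0 = 1 (operand is 0)
(¬(¬b ∧ (a ∧ b)) ∨ a) = max(1, 0.4) = 1
¬(¬(¬b ∧ (a ∧ b)) ∨ a): Gödel ¬ of 1 = 0 (operand ≠ 0)
((¬b → (a → (¬b → ((a ∨ a) → a)))) → ¬(¬(¬b ∧ (a ∧ b)) ∨ a)): 1 > 0, so result = 0
¬b: Gödel ¬ of 0.9 = 0 (operand ≠ 0)
(a ∧ b) = min(0.4, 0.9) = 0.4
(¬b ∧ (a ∧ b)) = min(0, 0.4) = 0
¬(¬b ∧ (a ∧ b)): Gödel ¬ of 0 = 1 (operand is 0)
(¬(¬b ∧ (a ∧ b)) ∨ a) = max(1, 0.4) = 1
¬(¬(¬b ∧ (a ∧ b)) ∨ a): Gödel ¬ of 1 = 0 (operand ≠ 0)
¬b: Gödel ¬ of 0.9 = 0 (operand ≠ 0)
¬b: Gödel ¬ of 0.9 = 0 (operand ≠ 0)
(a ∨ a) = max(0.4, 0.4) = 0.4
((a ∨ a) → a): 0.4 ≤ 0.4, so result = 1
(¬b → ((a ∨ a) → a)): 0 ≤ 1, so result = 1
(a → (¬b → ((a ∨ a) → a))): 0.4 ≤ 1, so result = 1
(¬b → (a → (¬b → ((a ∨ a) → a)))): 0 ≤ 1, so result = 1
(¬(¬(¬b ∧ (a ∧ b)) ∨ a) → (¬b → (a → (¬b → ((a ∨ a) → a))))): 0 ≤ 1, so result = 1
(((¬b → (a → (¬b → ((a ∨ a) → a)))) → ¬(¬(¬b ∧ (a ∧ b)) ∨ a)) ∨ (¬(¬(¬b ∧ (a ∧ b)) ∨ a) → (¬b → (a → (¬b → ((a ∨ a) → a)))))) = max(0, 1) = 1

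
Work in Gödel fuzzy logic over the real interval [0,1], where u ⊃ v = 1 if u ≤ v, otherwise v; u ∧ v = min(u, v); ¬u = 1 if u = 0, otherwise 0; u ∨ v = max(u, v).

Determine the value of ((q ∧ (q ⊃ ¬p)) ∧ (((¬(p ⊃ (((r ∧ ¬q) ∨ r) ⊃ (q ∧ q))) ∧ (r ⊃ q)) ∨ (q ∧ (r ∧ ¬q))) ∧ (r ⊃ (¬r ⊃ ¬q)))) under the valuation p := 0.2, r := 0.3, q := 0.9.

¬p: Gödel ¬ of 0.2 = 0 (operand ≠ 0)
(q ⊃ ¬p): 0.9 > 0, so result = 0
(q ∧ (q ⊃ ¬p)) = min(0.9, 0) = 0
¬q: Gödel ¬ of 0.9 = 0 (operand ≠ 0)
(r ∧ ¬q) = min(0.3, 0) = 0
((r ∧ ¬q) ∨ r) = max(0, 0.3) = 0.3
(q ∧ q) = min(0.9, 0.9) = 0.9
(((r ∧ ¬q) ∨ r) ⊃ (q ∧ q)): 0.3 ≤ 0.9, so result = 1
(p ⊃ (((r ∧ ¬q) ∨ r) ⊃ (q ∧ q))): 0.2 ≤ 1, so result = 1
¬(p ⊃ (((r ∧ ¬q) ∨ r) ⊃ (q ∧ q))): Gödel ¬ of 1 = 0 (operand ≠ 0)
(r ⊃ q): 0.3 ≤ 0.9, so result = 1
(¬(p ⊃ (((r ∧ ¬q) ∨ r) ⊃ (q ∧ q))) ∧ (r ⊃ q)) = min(0, 1) = 0
¬q: Gödel ¬ of 0.9 = 0 (operand ≠ 0)
(r ∧ ¬q) = min(0.3, 0) = 0
(q ∧ (r ∧ ¬q)) = min(0.9, 0) = 0
((¬(p ⊃ (((r ∧ ¬q) ∨ r) ⊃ (q ∧ q))) ∧ (r ⊃ q)) ∨ (q ∧ (r ∧ ¬q))) = max(0, 0) = 0
¬r: Gödel ¬ of 0.3 = 0 (operand ≠ 0)
¬q: Gödel ¬ of 0.9 = 0 (operand ≠ 0)
(¬r ⊃ ¬q): 0 ≤ 0, so result = 1
(r ⊃ (¬r ⊃ ¬q)): 0.3 ≤ 1, so result = 1
(((¬(p ⊃ (((r ∧ ¬q) ∨ r) ⊃ (q ∧ q))) ∧ (r ⊃ q)) ∨ (q ∧ (r ∧ ¬q))) ∧ (r ⊃ (¬r ⊃ ¬q))) = min(0, 1) = 0
((q ∧ (q ⊃ ¬p)) ∧ (((¬(p ⊃ (((r ∧ ¬q) ∨ r) ⊃ (q ∧ q))) ∧ (r ⊃ q)) ∨ (q ∧ (r ∧ ¬q))) ∧ (r ⊃ (¬r ⊃ ¬q)))) = min(0, 0) = 0

0.00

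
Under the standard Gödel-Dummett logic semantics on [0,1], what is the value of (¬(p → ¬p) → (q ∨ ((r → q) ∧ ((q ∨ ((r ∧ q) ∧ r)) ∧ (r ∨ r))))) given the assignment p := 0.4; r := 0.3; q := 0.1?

0.10

¬p: Gödel ¬ of 0.4 = 0 (operand ≠ 0)
(p → ¬p): 0.4 > 0, so result = 0
¬(p → ¬p): Gödel ¬ of 0 = 1 (operand is 0)
(r → q): 0.3 > 0.1, so result = 0.1
(r ∧ q) = min(0.3, 0.1) = 0.1
((r ∧ q) ∧ r) = min(0.1, 0.3) = 0.1
(q ∨ ((r ∧ q) ∧ r)) = max(0.1, 0.1) = 0.1
(r ∨ r) = max(0.3, 0.3) = 0.3
((q ∨ ((r ∧ q) ∧ r)) ∧ (r ∨ r)) = min(0.1, 0.3) = 0.1
((r → q) ∧ ((q ∨ ((r ∧ q) ∧ r)) ∧ (r ∨ r))) = min(0.1, 0.1) = 0.1
(q ∨ ((r → q) ∧ ((q ∨ ((r ∧ q) ∧ r)) ∧ (r ∨ r)))) = max(0.1, 0.1) = 0.1
(¬(p → ¬p) → (q ∨ ((r → q) ∧ ((q ∨ ((r ∧ q) ∧ r)) ∧ (r ∨ r))))): 1 > 0.1, so result = 0.1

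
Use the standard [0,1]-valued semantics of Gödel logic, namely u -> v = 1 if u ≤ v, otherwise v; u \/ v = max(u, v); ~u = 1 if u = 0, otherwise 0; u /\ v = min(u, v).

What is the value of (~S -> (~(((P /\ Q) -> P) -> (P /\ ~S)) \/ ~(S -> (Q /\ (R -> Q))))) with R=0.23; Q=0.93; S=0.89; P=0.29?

~S: Gödel ¬ of 0.89 = 0 (operand ≠ 0)
(P /\ Q) = min(0.29, 0.93) = 0.29
((P /\ Q) -> P): 0.29 ≤ 0.29, so result = 1
~S: Gödel ¬ of 0.89 = 0 (operand ≠ 0)
(P /\ ~S) = min(0.29, 0) = 0
(((P /\ Q) -> P) -> (P /\ ~S)): 1 > 0, so result = 0
~(((P /\ Q) -> P) -> (P /\ ~S)): Gödel ¬ of 0 = 1 (operand is 0)
(R -> Q): 0.23 ≤ 0.93, so result = 1
(Q /\ (R -> Q)) = min(0.93, 1) = 0.93
(S -> (Q /\ (R -> Q))): 0.89 ≤ 0.93, so result = 1
~(S -> (Q /\ (R -> Q))): Gödel ¬ of 1 = 0 (operand ≠ 0)
(~(((P /\ Q) -> P) -> (P /\ ~S)) \/ ~(S -> (Q /\ (R -> Q)))) = max(1, 0) = 1
(~S -> (~(((P /\ Q) -> P) -> (P /\ ~S)) \/ ~(S -> (Q /\ (R -> Q))))): 0 ≤ 1, so result = 1

1.00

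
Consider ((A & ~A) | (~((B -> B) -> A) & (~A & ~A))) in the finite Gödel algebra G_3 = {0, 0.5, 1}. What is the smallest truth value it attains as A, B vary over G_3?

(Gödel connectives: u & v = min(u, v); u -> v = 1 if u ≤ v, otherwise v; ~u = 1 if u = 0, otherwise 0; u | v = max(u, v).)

0.00

The minimum is attained at A = 0.5, B = 0:
  ~A: Gödel ¬ of 0.5 = 0 (operand ≠ 0)
  (A & ~A) = min(0.5, 0) = 0
  (B -> B): 0 ≤ 0, so result = 1
  ((B -> B) -> A): 1 > 0.5, so result = 0.5
  ~((B -> B) -> A): Gödel ¬ of 0.5 = 0 (operand ≠ 0)
  ~A: Gödel ¬ of 0.5 = 0 (operand ≠ 0)
  ~A: Gödel ¬ of 0.5 = 0 (operand ≠ 0)
  (~A & ~A) = min(0, 0) = 0
  (~((B -> B) -> A) & (~A & ~A)) = min(0, 0) = 0
  ((A & ~A) | (~((B -> B) -> A) & (~A & ~A))) = max(0, 0) = 0
Checking all 9 assignments confirms none give a value below 0.00.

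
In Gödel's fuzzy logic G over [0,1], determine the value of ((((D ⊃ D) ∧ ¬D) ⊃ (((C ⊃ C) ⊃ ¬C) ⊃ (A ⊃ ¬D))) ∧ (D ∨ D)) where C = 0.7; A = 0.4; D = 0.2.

0.20

(D ⊃ D): 0.2 ≤ 0.2, so result = 1
¬D: Gödel ¬ of 0.2 = 0 (operand ≠ 0)
((D ⊃ D) ∧ ¬D) = min(1, 0) = 0
(C ⊃ C): 0.7 ≤ 0.7, so result = 1
¬C: Gödel ¬ of 0.7 = 0 (operand ≠ 0)
((C ⊃ C) ⊃ ¬C): 1 > 0, so result = 0
¬D: Gödel ¬ of 0.2 = 0 (operand ≠ 0)
(A ⊃ ¬D): 0.4 > 0, so result = 0
(((C ⊃ C) ⊃ ¬C) ⊃ (A ⊃ ¬D)): 0 ≤ 0, so result = 1
(((D ⊃ D) ∧ ¬D) ⊃ (((C ⊃ C) ⊃ ¬C) ⊃ (A ⊃ ¬D))): 0 ≤ 1, so result = 1
(D ∨ D) = max(0.2, 0.2) = 0.2
((((D ⊃ D) ∧ ¬D) ⊃ (((C ⊃ C) ⊃ ¬C) ⊃ (A ⊃ ¬D))) ∧ (D ∨ D)) = min(1, 0.2) = 0.2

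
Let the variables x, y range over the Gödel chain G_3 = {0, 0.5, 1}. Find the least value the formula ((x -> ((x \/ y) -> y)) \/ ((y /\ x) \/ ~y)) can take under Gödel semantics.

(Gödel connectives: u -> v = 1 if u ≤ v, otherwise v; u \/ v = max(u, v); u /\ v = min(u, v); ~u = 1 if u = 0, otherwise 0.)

The minimum is attained at x = 1, y = 0.5:
  (x \/ y) = max(1, 0.5) = 1
  ((x \/ y) -> y): 1 > 0.5, so result = 0.5
  (x -> ((x \/ y) -> y)): 1 > 0.5, so result = 0.5
  (y /\ x) = min(0.5, 1) = 0.5
  ~y: Gödel ¬ of 0.5 = 0 (operand ≠ 0)
  ((y /\ x) \/ ~y) = max(0.5, 0) = 0.5
  ((x -> ((x \/ y) -> y)) \/ ((y /\ x) \/ ~y)) = max(0.5, 0.5) = 0.5
Checking all 9 assignments confirms none give a value below 0.50.

0.50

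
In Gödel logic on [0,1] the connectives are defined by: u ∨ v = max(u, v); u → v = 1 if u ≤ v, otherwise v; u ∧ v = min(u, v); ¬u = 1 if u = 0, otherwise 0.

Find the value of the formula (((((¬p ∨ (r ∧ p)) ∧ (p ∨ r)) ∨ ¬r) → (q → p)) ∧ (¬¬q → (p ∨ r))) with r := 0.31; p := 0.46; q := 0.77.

¬p: Gödel ¬ of 0.46 = 0 (operand ≠ 0)
(r ∧ p) = min(0.31, 0.46) = 0.31
(¬p ∨ (r ∧ p)) = max(0, 0.31) = 0.31
(p ∨ r) = max(0.46, 0.31) = 0.46
((¬p ∨ (r ∧ p)) ∧ (p ∨ r)) = min(0.31, 0.46) = 0.31
¬r: Gödel ¬ of 0.31 = 0 (operand ≠ 0)
(((¬p ∨ (r ∧ p)) ∧ (p ∨ r)) ∨ ¬r) = max(0.31, 0) = 0.31
(q → p): 0.77 > 0.46, so result = 0.46
((((¬p ∨ (r ∧ p)) ∧ (p ∨ r)) ∨ ¬r) → (q → p)): 0.31 ≤ 0.46, so result = 1
¬q: Gödel ¬ of 0.77 = 0 (operand ≠ 0)
¬¬q: Gödel ¬ of 0 = 1 (operand is 0)
(p ∨ r) = max(0.46, 0.31) = 0.46
(¬¬q → (p ∨ r)): 1 > 0.46, so result = 0.46
(((((¬p ∨ (r ∧ p)) ∧ (p ∨ r)) ∨ ¬r) → (q → p)) ∧ (¬¬q → (p ∨ r))) = min(1, 0.46) = 0.46

0.46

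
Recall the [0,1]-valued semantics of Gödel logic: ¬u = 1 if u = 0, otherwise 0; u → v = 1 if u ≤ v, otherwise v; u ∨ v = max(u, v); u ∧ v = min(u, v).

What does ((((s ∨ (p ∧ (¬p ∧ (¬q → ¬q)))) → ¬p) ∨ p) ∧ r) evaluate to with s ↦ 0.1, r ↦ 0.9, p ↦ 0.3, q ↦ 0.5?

¬p: Gödel ¬ of 0.3 = 0 (operand ≠ 0)
¬q: Gödel ¬ of 0.5 = 0 (operand ≠ 0)
¬q: Gödel ¬ of 0.5 = 0 (operand ≠ 0)
(¬q → ¬q): 0 ≤ 0, so result = 1
(¬p ∧ (¬q → ¬q)) = min(0, 1) = 0
(p ∧ (¬p ∧ (¬q → ¬q))) = min(0.3, 0) = 0
(s ∨ (p ∧ (¬p ∧ (¬q → ¬q)))) = max(0.1, 0) = 0.1
¬p: Gödel ¬ of 0.3 = 0 (operand ≠ 0)
((s ∨ (p ∧ (¬p ∧ (¬q → ¬q)))) → ¬p): 0.1 > 0, so result = 0
(((s ∨ (p ∧ (¬p ∧ (¬q → ¬q)))) → ¬p) ∨ p) = max(0, 0.3) = 0.3
((((s ∨ (p ∧ (¬p ∧ (¬q → ¬q)))) → ¬p) ∨ p) ∧ r) = min(0.3, 0.9) = 0.3

0.30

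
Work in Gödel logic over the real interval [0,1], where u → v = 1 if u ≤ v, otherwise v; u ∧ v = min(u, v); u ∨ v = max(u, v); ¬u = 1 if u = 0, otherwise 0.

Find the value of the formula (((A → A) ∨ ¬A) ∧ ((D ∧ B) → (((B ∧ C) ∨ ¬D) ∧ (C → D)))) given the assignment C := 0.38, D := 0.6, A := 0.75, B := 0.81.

0.38

(A → A): 0.75 ≤ 0.75, so result = 1
¬A: Gödel ¬ of 0.75 = 0 (operand ≠ 0)
((A → A) ∨ ¬A) = max(1, 0) = 1
(D ∧ B) = min(0.6, 0.81) = 0.6
(B ∧ C) = min(0.81, 0.38) = 0.38
¬D: Gödel ¬ of 0.6 = 0 (operand ≠ 0)
((B ∧ C) ∨ ¬D) = max(0.38, 0) = 0.38
(C → D): 0.38 ≤ 0.6, so result = 1
(((B ∧ C) ∨ ¬D) ∧ (C → D)) = min(0.38, 1) = 0.38
((D ∧ B) → (((B ∧ C) ∨ ¬D) ∧ (C → D))): 0.6 > 0.38, so result = 0.38
(((A → A) ∨ ¬A) ∧ ((D ∧ B) → (((B ∧ C) ∨ ¬D) ∧ (C → D)))) = min(1, 0.38) = 0.38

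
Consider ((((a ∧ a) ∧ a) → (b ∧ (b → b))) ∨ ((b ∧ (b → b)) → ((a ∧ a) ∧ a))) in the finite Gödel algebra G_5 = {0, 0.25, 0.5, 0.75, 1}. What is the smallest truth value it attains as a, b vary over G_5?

1.00

Every assignment gives 1. For instance at a = 0, b = 0:
  (a ∧ a) = min(0, 0) = 0
  ((a ∧ a) ∧ a) = min(0, 0) = 0
  (b → b): 0 ≤ 0, so result = 1
  (b ∧ (b → b)) = min(0, 1) = 0
  (((a ∧ a) ∧ a) → (b ∧ (b → b))): 0 ≤ 0, so result = 1
  (b → b): 0 ≤ 0, so result = 1
  (b ∧ (b → b)) = min(0, 1) = 0
  (a ∧ a) = min(0, 0) = 0
  ((a ∧ a) ∧ a) = min(0, 0) = 0
  ((b ∧ (b → b)) → ((a ∧ a) ∧ a)): 0 ≤ 0, so result = 1
  ((((a ∧ a) ∧ a) → (b ∧ (b → b))) ∨ ((b ∧ (b → b)) → ((a ∧ a) ∧ a))) = max(1, 1) = 1
All 25 assignments give value 1 — the formula is a G_5-tautology.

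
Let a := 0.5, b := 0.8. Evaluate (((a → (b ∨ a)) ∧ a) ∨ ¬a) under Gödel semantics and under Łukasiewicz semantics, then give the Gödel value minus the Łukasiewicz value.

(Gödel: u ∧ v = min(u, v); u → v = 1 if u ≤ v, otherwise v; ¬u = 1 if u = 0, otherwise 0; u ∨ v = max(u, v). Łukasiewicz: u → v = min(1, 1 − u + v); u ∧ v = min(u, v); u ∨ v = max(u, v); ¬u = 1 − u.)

0.00

Gödel evaluation:
  (b ∨ a) = max(0.8, 0.5) = 0.8
  (a → (b ∨ a)): 0.5 ≤ 0.8, so result = 1
  ((a → (b ∨ a)) ∧ a) = min(1, 0.5) = 0.5
  ¬a: Gödel ¬ of 0.5 = 0 (operand ≠ 0)
  (((a → (b ∨ a)) ∧ a) ∨ ¬a) = max(0.5, 0) = 0.5
  Gödel value = 0.5
Łukasiewicz evaluation:
  (b ∨ a) = max(0.8, 0.5) = 0.8
  (a → (b ∨ a)): min(1, 1 − 0.5 + 0.8) = 1
  ((a → (b ∨ a)) ∧ a) = min(1, 0.5) = 0.5
  ¬a: Łukasiewicz ¬ gives 1 − 0.5 = 0.5
  (((a → (b ∨ a)) ∧ a) ∨ ¬a) = max(0.5, 0.5) = 0.5
  Łukasiewicz value = 0.5
Difference: 0.5 − 0.5 = 0.00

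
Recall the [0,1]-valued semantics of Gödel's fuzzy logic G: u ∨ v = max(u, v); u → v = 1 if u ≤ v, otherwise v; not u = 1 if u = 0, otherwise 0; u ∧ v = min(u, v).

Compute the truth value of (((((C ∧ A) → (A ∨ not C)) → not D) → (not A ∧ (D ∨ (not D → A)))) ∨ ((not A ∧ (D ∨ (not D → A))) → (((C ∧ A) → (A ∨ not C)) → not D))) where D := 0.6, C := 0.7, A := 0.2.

(C ∧ A) = min(0.7, 0.2) = 0.2
not C: Gödel ¬ of 0.7 = 0 (operand ≠ 0)
(A ∨ not C) = max(0.2, 0) = 0.2
((C ∧ A) → (A ∨ not C)): 0.2 ≤ 0.2, so result = 1
not D: Gödel ¬ of 0.6 = 0 (operand ≠ 0)
(((C ∧ A) → (A ∨ not C)) → not D): 1 > 0, so result = 0
not A: Gödel ¬ of 0.2 = 0 (operand ≠ 0)
not D: Gödel ¬ of 0.6 = 0 (operand ≠ 0)
(not D → A): 0 ≤ 0.2, so result = 1
(D ∨ (not D → A)) = max(0.6, 1) = 1
(not A ∧ (D ∨ (not D → A))) = min(0, 1) = 0
((((C ∧ A) → (A ∨ not C)) → not D) → (not A ∧ (D ∨ (not D → A)))): 0 ≤ 0, so result = 1
not A: Gödel ¬ of 0.2 = 0 (operand ≠ 0)
not D: Gödel ¬ of 0.6 = 0 (operand ≠ 0)
(not D → A): 0 ≤ 0.2, so result = 1
(D ∨ (not D → A)) = max(0.6, 1) = 1
(not A ∧ (D ∨ (not D → A))) = min(0, 1) = 0
(C ∧ A) = min(0.7, 0.2) = 0.2
not C: Gödel ¬ of 0.7 = 0 (operand ≠ 0)
(A ∨ not C) = max(0.2, 0) = 0.2
((C ∧ A) → (A ∨ not C)): 0.2 ≤ 0.2, so result = 1
not D: Gödel ¬ of 0.6 = 0 (operand ≠ 0)
(((C ∧ A) → (A ∨ not C)) → not D): 1 > 0, so result = 0
((not A ∧ (D ∨ (not D → A))) → (((C ∧ A) → (A ∨ not C)) → not D)): 0 ≤ 0, so result = 1
(((((C ∧ A) → (A ∨ not C)) → not D) → (not A ∧ (D ∨ (not D → A)))) ∨ ((not A ∧ (D ∨ (not D → A))) → (((C ∧ A) → (A ∨ not C)) → not D))) = max(1, 1) = 1

1.00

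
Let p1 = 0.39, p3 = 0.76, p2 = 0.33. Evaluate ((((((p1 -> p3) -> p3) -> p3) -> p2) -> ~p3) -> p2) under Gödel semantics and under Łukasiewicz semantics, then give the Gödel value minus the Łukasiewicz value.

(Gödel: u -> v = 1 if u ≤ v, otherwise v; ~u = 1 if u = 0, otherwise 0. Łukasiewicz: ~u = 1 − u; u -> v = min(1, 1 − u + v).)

Gödel evaluation:
  (p1 -> p3): 0.39 ≤ 0.76, so result = 1
  ((p1 -> p3) -> p3): 1 > 0.76, so result = 0.76
  (((p1 -> p3) -> p3) -> p3): 0.76 ≤ 0.76, so result = 1
  ((((p1 -> p3) -> p3) -> p3) -> p2): 1 > 0.33, so result = 0.33
  ~p3: Gödel ¬ of 0.76 = 0 (operand ≠ 0)
  (((((p1 -> p3) -> p3) -> p3) -> p2) -> ~p3): 0.33 > 0, so result = 0
  ((((((p1 -> p3) -> p3) -> p3) -> p2) -> ~p3) -> p2): 0 ≤ 0.33, so result = 1
  Gödel value = 1
Łukasiewicz evaluation:
  (p1 -> p3): min(1, 1 − 0.39 + 0.76) = 1
  ((p1 -> p3) -> p3): min(1, 1 − 1 + 0.76) = 0.76
  (((p1 -> p3) -> p3) -> p3): min(1, 1 − 0.76 + 0.76) = 1
  ((((p1 -> p3) -> p3) -> p3) -> p2): min(1, 1 − 1 + 0.33) = 0.33
  ~p3: Łukasiewicz ¬ gives 1 − 0.76 = 0.24
  (((((p1 -> p3) -> p3) -> p3) -> p2) -> ~p3): min(1, 1 − 0.33 + 0.24) = 0.91
  ((((((p1 -> p3) -> p3) -> p3) -> p2) -> ~p3) -> p2): min(1, 1 − 0.91 + 0.33) = 0.42
  Łukasiewicz value = 0.42
Difference: 1 − 0.42 = 0.58

0.58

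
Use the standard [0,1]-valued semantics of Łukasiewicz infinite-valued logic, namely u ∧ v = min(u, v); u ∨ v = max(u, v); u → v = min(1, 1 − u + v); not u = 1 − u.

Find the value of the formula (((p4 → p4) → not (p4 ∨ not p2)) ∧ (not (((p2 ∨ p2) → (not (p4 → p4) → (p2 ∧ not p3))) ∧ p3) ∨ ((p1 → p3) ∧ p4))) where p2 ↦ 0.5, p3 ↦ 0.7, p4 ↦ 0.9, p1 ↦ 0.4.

(p4 → p4): min(1, 1 − 0.9 + 0.9) = 1
not p2: Łukasiewicz ¬ gives 1 − 0.5 = 0.5
(p4 ∨ not p2) = max(0.9, 0.5) = 0.9
not (p4 ∨ not p2): Łukasiewicz ¬ gives 1 − 0.9 = 0.1
((p4 → p4) → not (p4 ∨ not p2)): min(1, 1 − 1 + 0.1) = 0.1
(p2 ∨ p2) = max(0.5, 0.5) = 0.5
(p4 → p4): min(1, 1 − 0.9 + 0.9) = 1
not (p4 → p4): Łukasiewicz ¬ gives 1 − 1 = 0
not p3: Łukasiewicz ¬ gives 1 − 0.7 = 0.3
(p2 ∧ not p3) = min(0.5, 0.3) = 0.3
(not (p4 → p4) → (p2 ∧ not p3)): min(1, 1 − 0 + 0.3) = 1
((p2 ∨ p2) → (not (p4 → p4) → (p2 ∧ not p3))): min(1, 1 − 0.5 + 1) = 1
(((p2 ∨ p2) → (not (p4 → p4) → (p2 ∧ not p3))) ∧ p3) = min(1, 0.7) = 0.7
not (((p2 ∨ p2) → (not (p4 → p4) → (p2 ∧ not p3))) ∧ p3): Łukasiewicz ¬ gives 1 − 0.7 = 0.3
(p1 → p3): min(1, 1 − 0.4 + 0.7) = 1
((p1 → p3) ∧ p4) = min(1, 0.9) = 0.9
(not (((p2 ∨ p2) → (not (p4 → p4) → (p2 ∧ not p3))) ∧ p3) ∨ ((p1 → p3) ∧ p4)) = max(0.3, 0.9) = 0.9
(((p4 → p4) → not (p4 ∨ not p2)) ∧ (not (((p2 ∨ p2) → (not (p4 → p4) → (p2 ∧ not p3))) ∧ p3) ∨ ((p1 → p3) ∧ p4))) = min(0.1, 0.9) = 0.1

0.10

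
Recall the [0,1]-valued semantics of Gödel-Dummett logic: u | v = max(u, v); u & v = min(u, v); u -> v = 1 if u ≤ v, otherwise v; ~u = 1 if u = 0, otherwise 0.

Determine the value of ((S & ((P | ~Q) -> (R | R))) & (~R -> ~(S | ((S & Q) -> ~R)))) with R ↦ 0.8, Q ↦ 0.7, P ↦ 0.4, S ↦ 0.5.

~Q: Gödel ¬ of 0.7 = 0 (operand ≠ 0)
(P | ~Q) = max(0.4, 0) = 0.4
(R | R) = max(0.8, 0.8) = 0.8
((P | ~Q) -> (R | R)): 0.4 ≤ 0.8, so result = 1
(S & ((P | ~Q) -> (R | R))) = min(0.5, 1) = 0.5
~R: Gödel ¬ of 0.8 = 0 (operand ≠ 0)
(S & Q) = min(0.5, 0.7) = 0.5
~R: Gödel ¬ of 0.8 = 0 (operand ≠ 0)
((S & Q) -> ~R): 0.5 > 0, so result = 0
(S | ((S & Q) -> ~R)) = max(0.5, 0) = 0.5
~(S | ((S & Q) -> ~R)): Gödel ¬ of 0.5 = 0 (operand ≠ 0)
(~R -> ~(S | ((S & Q) -> ~R))): 0 ≤ 0, so result = 1
((S & ((P | ~Q) -> (R | R))) & (~R -> ~(S | ((S & Q) -> ~R)))) = min(0.5, 1) = 0.5

0.50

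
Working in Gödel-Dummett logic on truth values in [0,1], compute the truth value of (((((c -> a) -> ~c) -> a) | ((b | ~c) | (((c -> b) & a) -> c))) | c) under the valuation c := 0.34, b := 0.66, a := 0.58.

1.00

(c -> a): 0.34 ≤ 0.58, so result = 1
~c: Gödel ¬ of 0.34 = 0 (operand ≠ 0)
((c -> a) -> ~c): 1 > 0, so result = 0
(((c -> a) -> ~c) -> a): 0 ≤ 0.58, so result = 1
~c: Gödel ¬ of 0.34 = 0 (operand ≠ 0)
(b | ~c) = max(0.66, 0) = 0.66
(c -> b): 0.34 ≤ 0.66, so result = 1
((c -> b) & a) = min(1, 0.58) = 0.58
(((c -> b) & a) -> c): 0.58 > 0.34, so result = 0.34
((b | ~c) | (((c -> b) & a) -> c)) = max(0.66, 0.34) = 0.66
((((c -> a) -> ~c) -> a) | ((b | ~c) | (((c -> b) & a) -> c))) = max(1, 0.66) = 1
(((((c -> a) -> ~c) -> a) | ((b | ~c) | (((c -> b) & a) -> c))) | c) = max(1, 0.34) = 1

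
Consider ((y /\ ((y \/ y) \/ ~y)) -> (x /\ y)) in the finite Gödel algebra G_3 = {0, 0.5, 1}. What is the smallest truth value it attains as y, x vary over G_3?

The minimum is attained at y = 0.5, x = 0:
  (y \/ y) = max(0.5, 0.5) = 0.5
  ~y: Gödel ¬ of 0.5 = 0 (operand ≠ 0)
  ((y \/ y) \/ ~y) = max(0.5, 0) = 0.5
  (y /\ ((y \/ y) \/ ~y)) = min(0.5, 0.5) = 0.5
  (x /\ y) = min(0, 0.5) = 0
  ((y /\ ((y \/ y) \/ ~y)) -> (x /\ y)): 0.5 > 0, so result = 0
Checking all 9 assignments confirms none give a value below 0.00.

0.00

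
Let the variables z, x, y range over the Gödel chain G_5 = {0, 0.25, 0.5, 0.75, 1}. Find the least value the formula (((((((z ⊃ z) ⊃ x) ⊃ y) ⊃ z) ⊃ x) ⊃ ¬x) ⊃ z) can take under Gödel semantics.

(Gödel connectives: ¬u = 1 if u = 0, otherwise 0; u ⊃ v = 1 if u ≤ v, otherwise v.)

The minimum is attained at z = 0, x = 0, y = 0:
  (z ⊃ z): 0 ≤ 0, so result = 1
  ((z ⊃ z) ⊃ x): 1 > 0, so result = 0
  (((z ⊃ z) ⊃ x) ⊃ y): 0 ≤ 0, so result = 1
  ((((z ⊃ z) ⊃ x) ⊃ y) ⊃ z): 1 > 0, so result = 0
  (((((z ⊃ z) ⊃ x) ⊃ y) ⊃ z) ⊃ x): 0 ≤ 0, so result = 1
  ¬x: Gödel ¬ of 0 = 1 (operand is 0)
  ((((((z ⊃ z) ⊃ x) ⊃ y) ⊃ z) ⊃ x) ⊃ ¬x): 1 ≤ 1, so result = 1
  (((((((z ⊃ z) ⊃ x) ⊃ y) ⊃ z) ⊃ x) ⊃ ¬x) ⊃ z): 1 > 0, so result = 0
Checking all 125 assignments confirms none give a value below 0.00.

0.00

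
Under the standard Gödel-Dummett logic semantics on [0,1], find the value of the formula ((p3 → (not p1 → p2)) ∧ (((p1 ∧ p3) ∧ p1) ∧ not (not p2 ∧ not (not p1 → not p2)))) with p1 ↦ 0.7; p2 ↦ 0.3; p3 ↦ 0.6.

not p1: Gödel ¬ of 0.7 = 0 (operand ≠ 0)
(not p1 → p2): 0 ≤ 0.3, so result = 1
(p3 → (not p1 → p2)): 0.6 ≤ 1, so result = 1
(p1 ∧ p3) = min(0.7, 0.6) = 0.6
((p1 ∧ p3) ∧ p1) = min(0.6, 0.7) = 0.6
not p2: Gödel ¬ of 0.3 = 0 (operand ≠ 0)
not p1: Gödel ¬ of 0.7 = 0 (operand ≠ 0)
not p2: Gödel ¬ of 0.3 = 0 (operand ≠ 0)
(not p1 → not p2): 0 ≤ 0, so result = 1
not (not p1 → not p2): Gödel ¬ of 1 = 0 (operand ≠ 0)
(not p2 ∧ not (not p1 → not p2)) = min(0, 0) = 0
not (not p2 ∧ not (not p1 → not p2)): Gödel ¬ of 0 = 1 (operand is 0)
(((p1 ∧ p3) ∧ p1) ∧ not (not p2 ∧ not (not p1 → not p2))) = min(0.6, 1) = 0.6
((p3 → (not p1 → p2)) ∧ (((p1 ∧ p3) ∧ p1) ∧ not (not p2 ∧ not (not p1 → not p2)))) = min(1, 0.6) = 0.6

0.60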